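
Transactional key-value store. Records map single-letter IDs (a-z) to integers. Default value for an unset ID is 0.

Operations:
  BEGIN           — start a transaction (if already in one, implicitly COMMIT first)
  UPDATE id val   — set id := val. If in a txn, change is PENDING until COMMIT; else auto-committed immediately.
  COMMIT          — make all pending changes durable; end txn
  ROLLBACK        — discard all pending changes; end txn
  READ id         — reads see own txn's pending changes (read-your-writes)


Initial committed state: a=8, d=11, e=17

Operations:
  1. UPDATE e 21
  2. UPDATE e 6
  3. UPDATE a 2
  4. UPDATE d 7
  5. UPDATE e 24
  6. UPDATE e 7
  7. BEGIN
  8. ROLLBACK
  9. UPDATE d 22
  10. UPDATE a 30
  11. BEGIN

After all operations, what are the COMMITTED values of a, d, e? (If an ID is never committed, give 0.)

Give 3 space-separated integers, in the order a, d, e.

Answer: 30 22 7

Derivation:
Initial committed: {a=8, d=11, e=17}
Op 1: UPDATE e=21 (auto-commit; committed e=21)
Op 2: UPDATE e=6 (auto-commit; committed e=6)
Op 3: UPDATE a=2 (auto-commit; committed a=2)
Op 4: UPDATE d=7 (auto-commit; committed d=7)
Op 5: UPDATE e=24 (auto-commit; committed e=24)
Op 6: UPDATE e=7 (auto-commit; committed e=7)
Op 7: BEGIN: in_txn=True, pending={}
Op 8: ROLLBACK: discarded pending []; in_txn=False
Op 9: UPDATE d=22 (auto-commit; committed d=22)
Op 10: UPDATE a=30 (auto-commit; committed a=30)
Op 11: BEGIN: in_txn=True, pending={}
Final committed: {a=30, d=22, e=7}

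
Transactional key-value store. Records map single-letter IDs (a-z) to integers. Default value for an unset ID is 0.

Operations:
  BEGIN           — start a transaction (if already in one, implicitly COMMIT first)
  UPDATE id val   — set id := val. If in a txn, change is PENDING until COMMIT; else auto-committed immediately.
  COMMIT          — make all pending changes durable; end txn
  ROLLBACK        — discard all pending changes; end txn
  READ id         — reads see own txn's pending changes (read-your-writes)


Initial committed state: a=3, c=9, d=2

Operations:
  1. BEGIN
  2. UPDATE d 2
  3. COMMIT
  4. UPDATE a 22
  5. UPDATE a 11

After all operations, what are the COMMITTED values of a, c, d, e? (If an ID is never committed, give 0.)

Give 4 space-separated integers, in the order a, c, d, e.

Initial committed: {a=3, c=9, d=2}
Op 1: BEGIN: in_txn=True, pending={}
Op 2: UPDATE d=2 (pending; pending now {d=2})
Op 3: COMMIT: merged ['d'] into committed; committed now {a=3, c=9, d=2}
Op 4: UPDATE a=22 (auto-commit; committed a=22)
Op 5: UPDATE a=11 (auto-commit; committed a=11)
Final committed: {a=11, c=9, d=2}

Answer: 11 9 2 0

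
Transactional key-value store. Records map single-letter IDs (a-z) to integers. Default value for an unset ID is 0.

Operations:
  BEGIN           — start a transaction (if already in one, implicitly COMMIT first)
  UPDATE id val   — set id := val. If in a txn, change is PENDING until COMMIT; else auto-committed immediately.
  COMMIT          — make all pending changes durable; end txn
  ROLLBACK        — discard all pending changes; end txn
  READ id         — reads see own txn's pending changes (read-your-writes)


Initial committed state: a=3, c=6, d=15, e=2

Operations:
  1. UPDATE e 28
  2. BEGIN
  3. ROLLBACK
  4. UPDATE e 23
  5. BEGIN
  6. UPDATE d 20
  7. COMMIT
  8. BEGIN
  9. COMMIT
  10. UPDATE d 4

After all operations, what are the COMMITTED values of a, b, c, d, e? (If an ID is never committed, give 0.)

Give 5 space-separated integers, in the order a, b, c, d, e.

Answer: 3 0 6 4 23

Derivation:
Initial committed: {a=3, c=6, d=15, e=2}
Op 1: UPDATE e=28 (auto-commit; committed e=28)
Op 2: BEGIN: in_txn=True, pending={}
Op 3: ROLLBACK: discarded pending []; in_txn=False
Op 4: UPDATE e=23 (auto-commit; committed e=23)
Op 5: BEGIN: in_txn=True, pending={}
Op 6: UPDATE d=20 (pending; pending now {d=20})
Op 7: COMMIT: merged ['d'] into committed; committed now {a=3, c=6, d=20, e=23}
Op 8: BEGIN: in_txn=True, pending={}
Op 9: COMMIT: merged [] into committed; committed now {a=3, c=6, d=20, e=23}
Op 10: UPDATE d=4 (auto-commit; committed d=4)
Final committed: {a=3, c=6, d=4, e=23}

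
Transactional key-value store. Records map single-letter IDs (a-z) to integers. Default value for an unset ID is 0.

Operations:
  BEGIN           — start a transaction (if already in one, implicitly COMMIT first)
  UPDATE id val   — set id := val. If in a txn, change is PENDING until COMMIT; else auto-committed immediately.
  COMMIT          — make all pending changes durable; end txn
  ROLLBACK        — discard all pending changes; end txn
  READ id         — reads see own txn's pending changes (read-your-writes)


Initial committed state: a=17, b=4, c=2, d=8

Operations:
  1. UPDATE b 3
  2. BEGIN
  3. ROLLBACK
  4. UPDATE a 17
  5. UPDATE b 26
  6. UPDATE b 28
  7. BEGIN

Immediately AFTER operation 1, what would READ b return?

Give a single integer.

Initial committed: {a=17, b=4, c=2, d=8}
Op 1: UPDATE b=3 (auto-commit; committed b=3)
After op 1: visible(b) = 3 (pending={}, committed={a=17, b=3, c=2, d=8})

Answer: 3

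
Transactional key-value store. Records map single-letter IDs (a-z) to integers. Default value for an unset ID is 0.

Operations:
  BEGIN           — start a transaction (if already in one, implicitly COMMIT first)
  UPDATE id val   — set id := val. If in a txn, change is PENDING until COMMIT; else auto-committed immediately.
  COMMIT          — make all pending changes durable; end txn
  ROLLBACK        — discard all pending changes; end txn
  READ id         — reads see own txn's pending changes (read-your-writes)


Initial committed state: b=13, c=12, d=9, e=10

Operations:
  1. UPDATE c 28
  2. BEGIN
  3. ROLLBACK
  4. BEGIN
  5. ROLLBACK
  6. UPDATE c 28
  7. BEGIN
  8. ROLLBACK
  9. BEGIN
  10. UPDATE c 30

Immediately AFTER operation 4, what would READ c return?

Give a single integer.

Answer: 28

Derivation:
Initial committed: {b=13, c=12, d=9, e=10}
Op 1: UPDATE c=28 (auto-commit; committed c=28)
Op 2: BEGIN: in_txn=True, pending={}
Op 3: ROLLBACK: discarded pending []; in_txn=False
Op 4: BEGIN: in_txn=True, pending={}
After op 4: visible(c) = 28 (pending={}, committed={b=13, c=28, d=9, e=10})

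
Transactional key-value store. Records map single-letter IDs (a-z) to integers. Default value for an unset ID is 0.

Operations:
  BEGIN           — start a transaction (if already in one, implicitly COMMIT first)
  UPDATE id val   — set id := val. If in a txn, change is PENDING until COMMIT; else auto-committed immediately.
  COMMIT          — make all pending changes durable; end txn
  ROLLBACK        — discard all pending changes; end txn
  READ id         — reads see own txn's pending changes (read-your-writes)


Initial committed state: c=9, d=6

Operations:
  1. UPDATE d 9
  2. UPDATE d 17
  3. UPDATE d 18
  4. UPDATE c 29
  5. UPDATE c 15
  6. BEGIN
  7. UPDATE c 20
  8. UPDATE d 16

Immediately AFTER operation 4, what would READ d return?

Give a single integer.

Initial committed: {c=9, d=6}
Op 1: UPDATE d=9 (auto-commit; committed d=9)
Op 2: UPDATE d=17 (auto-commit; committed d=17)
Op 3: UPDATE d=18 (auto-commit; committed d=18)
Op 4: UPDATE c=29 (auto-commit; committed c=29)
After op 4: visible(d) = 18 (pending={}, committed={c=29, d=18})

Answer: 18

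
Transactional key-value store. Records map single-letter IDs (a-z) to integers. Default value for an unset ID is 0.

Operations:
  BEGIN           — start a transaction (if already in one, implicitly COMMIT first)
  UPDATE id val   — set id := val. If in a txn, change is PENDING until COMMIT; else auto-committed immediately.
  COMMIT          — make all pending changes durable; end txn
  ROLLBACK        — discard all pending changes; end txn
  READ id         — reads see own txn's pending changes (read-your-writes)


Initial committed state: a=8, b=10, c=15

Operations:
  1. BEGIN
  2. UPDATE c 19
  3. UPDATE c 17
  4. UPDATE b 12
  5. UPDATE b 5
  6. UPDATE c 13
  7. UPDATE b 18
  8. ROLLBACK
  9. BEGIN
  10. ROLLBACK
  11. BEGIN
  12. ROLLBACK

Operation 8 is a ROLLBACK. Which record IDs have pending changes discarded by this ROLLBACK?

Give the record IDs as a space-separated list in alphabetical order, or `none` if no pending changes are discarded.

Initial committed: {a=8, b=10, c=15}
Op 1: BEGIN: in_txn=True, pending={}
Op 2: UPDATE c=19 (pending; pending now {c=19})
Op 3: UPDATE c=17 (pending; pending now {c=17})
Op 4: UPDATE b=12 (pending; pending now {b=12, c=17})
Op 5: UPDATE b=5 (pending; pending now {b=5, c=17})
Op 6: UPDATE c=13 (pending; pending now {b=5, c=13})
Op 7: UPDATE b=18 (pending; pending now {b=18, c=13})
Op 8: ROLLBACK: discarded pending ['b', 'c']; in_txn=False
Op 9: BEGIN: in_txn=True, pending={}
Op 10: ROLLBACK: discarded pending []; in_txn=False
Op 11: BEGIN: in_txn=True, pending={}
Op 12: ROLLBACK: discarded pending []; in_txn=False
ROLLBACK at op 8 discards: ['b', 'c']

Answer: b c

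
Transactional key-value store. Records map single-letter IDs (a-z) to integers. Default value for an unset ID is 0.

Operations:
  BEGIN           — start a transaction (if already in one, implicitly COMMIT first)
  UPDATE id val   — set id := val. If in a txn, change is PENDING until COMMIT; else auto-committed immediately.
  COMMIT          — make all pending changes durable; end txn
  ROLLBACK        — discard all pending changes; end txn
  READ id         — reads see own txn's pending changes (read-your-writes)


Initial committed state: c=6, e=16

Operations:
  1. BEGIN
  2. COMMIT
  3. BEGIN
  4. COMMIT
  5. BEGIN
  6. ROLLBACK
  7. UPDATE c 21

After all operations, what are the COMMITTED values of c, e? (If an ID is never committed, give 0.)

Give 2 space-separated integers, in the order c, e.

Initial committed: {c=6, e=16}
Op 1: BEGIN: in_txn=True, pending={}
Op 2: COMMIT: merged [] into committed; committed now {c=6, e=16}
Op 3: BEGIN: in_txn=True, pending={}
Op 4: COMMIT: merged [] into committed; committed now {c=6, e=16}
Op 5: BEGIN: in_txn=True, pending={}
Op 6: ROLLBACK: discarded pending []; in_txn=False
Op 7: UPDATE c=21 (auto-commit; committed c=21)
Final committed: {c=21, e=16}

Answer: 21 16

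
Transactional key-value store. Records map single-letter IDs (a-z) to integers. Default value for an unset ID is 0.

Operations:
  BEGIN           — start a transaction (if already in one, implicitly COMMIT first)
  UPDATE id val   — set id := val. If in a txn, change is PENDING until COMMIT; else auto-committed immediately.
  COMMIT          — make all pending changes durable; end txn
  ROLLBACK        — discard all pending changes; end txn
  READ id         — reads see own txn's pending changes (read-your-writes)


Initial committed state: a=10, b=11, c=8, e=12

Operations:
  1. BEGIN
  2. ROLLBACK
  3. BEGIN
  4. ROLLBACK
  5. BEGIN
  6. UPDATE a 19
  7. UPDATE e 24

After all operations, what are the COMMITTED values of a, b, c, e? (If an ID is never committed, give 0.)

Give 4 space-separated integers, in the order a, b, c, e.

Answer: 10 11 8 12

Derivation:
Initial committed: {a=10, b=11, c=8, e=12}
Op 1: BEGIN: in_txn=True, pending={}
Op 2: ROLLBACK: discarded pending []; in_txn=False
Op 3: BEGIN: in_txn=True, pending={}
Op 4: ROLLBACK: discarded pending []; in_txn=False
Op 5: BEGIN: in_txn=True, pending={}
Op 6: UPDATE a=19 (pending; pending now {a=19})
Op 7: UPDATE e=24 (pending; pending now {a=19, e=24})
Final committed: {a=10, b=11, c=8, e=12}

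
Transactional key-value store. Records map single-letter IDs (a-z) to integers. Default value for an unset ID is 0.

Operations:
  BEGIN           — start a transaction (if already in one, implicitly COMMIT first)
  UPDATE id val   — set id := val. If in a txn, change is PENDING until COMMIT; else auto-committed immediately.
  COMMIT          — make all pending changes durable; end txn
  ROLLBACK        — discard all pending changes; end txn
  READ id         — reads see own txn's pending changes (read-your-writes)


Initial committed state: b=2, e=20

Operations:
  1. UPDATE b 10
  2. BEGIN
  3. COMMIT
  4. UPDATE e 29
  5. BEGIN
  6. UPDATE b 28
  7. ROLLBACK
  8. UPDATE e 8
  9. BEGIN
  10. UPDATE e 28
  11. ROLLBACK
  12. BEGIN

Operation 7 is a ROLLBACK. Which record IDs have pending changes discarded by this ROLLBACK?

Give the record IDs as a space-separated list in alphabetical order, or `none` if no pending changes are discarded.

Answer: b

Derivation:
Initial committed: {b=2, e=20}
Op 1: UPDATE b=10 (auto-commit; committed b=10)
Op 2: BEGIN: in_txn=True, pending={}
Op 3: COMMIT: merged [] into committed; committed now {b=10, e=20}
Op 4: UPDATE e=29 (auto-commit; committed e=29)
Op 5: BEGIN: in_txn=True, pending={}
Op 6: UPDATE b=28 (pending; pending now {b=28})
Op 7: ROLLBACK: discarded pending ['b']; in_txn=False
Op 8: UPDATE e=8 (auto-commit; committed e=8)
Op 9: BEGIN: in_txn=True, pending={}
Op 10: UPDATE e=28 (pending; pending now {e=28})
Op 11: ROLLBACK: discarded pending ['e']; in_txn=False
Op 12: BEGIN: in_txn=True, pending={}
ROLLBACK at op 7 discards: ['b']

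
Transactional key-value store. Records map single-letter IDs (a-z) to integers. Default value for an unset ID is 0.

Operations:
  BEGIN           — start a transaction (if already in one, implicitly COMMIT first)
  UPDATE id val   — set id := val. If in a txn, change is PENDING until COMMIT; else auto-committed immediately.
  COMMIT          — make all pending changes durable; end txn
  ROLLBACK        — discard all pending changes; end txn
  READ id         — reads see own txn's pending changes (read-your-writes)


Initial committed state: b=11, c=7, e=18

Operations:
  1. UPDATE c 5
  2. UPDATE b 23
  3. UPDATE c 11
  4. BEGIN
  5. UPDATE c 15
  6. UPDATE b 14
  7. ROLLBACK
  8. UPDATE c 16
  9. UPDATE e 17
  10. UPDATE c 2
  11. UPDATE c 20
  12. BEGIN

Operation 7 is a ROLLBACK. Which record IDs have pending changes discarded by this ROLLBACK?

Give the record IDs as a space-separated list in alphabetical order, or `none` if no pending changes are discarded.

Initial committed: {b=11, c=7, e=18}
Op 1: UPDATE c=5 (auto-commit; committed c=5)
Op 2: UPDATE b=23 (auto-commit; committed b=23)
Op 3: UPDATE c=11 (auto-commit; committed c=11)
Op 4: BEGIN: in_txn=True, pending={}
Op 5: UPDATE c=15 (pending; pending now {c=15})
Op 6: UPDATE b=14 (pending; pending now {b=14, c=15})
Op 7: ROLLBACK: discarded pending ['b', 'c']; in_txn=False
Op 8: UPDATE c=16 (auto-commit; committed c=16)
Op 9: UPDATE e=17 (auto-commit; committed e=17)
Op 10: UPDATE c=2 (auto-commit; committed c=2)
Op 11: UPDATE c=20 (auto-commit; committed c=20)
Op 12: BEGIN: in_txn=True, pending={}
ROLLBACK at op 7 discards: ['b', 'c']

Answer: b c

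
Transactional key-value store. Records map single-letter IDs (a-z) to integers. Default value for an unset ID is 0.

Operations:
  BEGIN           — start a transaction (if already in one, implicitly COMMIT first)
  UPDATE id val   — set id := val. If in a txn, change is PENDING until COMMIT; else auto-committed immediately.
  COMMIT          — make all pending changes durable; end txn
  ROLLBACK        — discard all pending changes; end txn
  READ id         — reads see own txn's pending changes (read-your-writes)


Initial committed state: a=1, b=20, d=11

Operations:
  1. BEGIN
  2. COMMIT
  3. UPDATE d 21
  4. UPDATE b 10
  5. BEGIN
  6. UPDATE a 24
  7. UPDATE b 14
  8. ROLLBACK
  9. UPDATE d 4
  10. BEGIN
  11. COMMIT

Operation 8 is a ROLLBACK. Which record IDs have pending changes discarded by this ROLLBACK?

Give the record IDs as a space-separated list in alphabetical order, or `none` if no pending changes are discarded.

Answer: a b

Derivation:
Initial committed: {a=1, b=20, d=11}
Op 1: BEGIN: in_txn=True, pending={}
Op 2: COMMIT: merged [] into committed; committed now {a=1, b=20, d=11}
Op 3: UPDATE d=21 (auto-commit; committed d=21)
Op 4: UPDATE b=10 (auto-commit; committed b=10)
Op 5: BEGIN: in_txn=True, pending={}
Op 6: UPDATE a=24 (pending; pending now {a=24})
Op 7: UPDATE b=14 (pending; pending now {a=24, b=14})
Op 8: ROLLBACK: discarded pending ['a', 'b']; in_txn=False
Op 9: UPDATE d=4 (auto-commit; committed d=4)
Op 10: BEGIN: in_txn=True, pending={}
Op 11: COMMIT: merged [] into committed; committed now {a=1, b=10, d=4}
ROLLBACK at op 8 discards: ['a', 'b']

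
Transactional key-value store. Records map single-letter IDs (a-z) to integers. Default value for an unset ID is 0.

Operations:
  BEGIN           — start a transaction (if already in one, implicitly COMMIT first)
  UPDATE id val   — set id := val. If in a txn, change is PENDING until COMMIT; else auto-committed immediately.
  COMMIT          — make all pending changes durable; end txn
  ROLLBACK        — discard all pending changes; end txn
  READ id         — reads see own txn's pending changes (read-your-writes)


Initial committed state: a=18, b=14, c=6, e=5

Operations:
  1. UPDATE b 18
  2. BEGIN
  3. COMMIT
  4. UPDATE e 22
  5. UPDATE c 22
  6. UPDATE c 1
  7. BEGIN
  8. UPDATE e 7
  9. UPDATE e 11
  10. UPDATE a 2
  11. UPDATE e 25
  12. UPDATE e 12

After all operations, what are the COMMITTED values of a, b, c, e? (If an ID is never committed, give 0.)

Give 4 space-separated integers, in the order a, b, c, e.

Initial committed: {a=18, b=14, c=6, e=5}
Op 1: UPDATE b=18 (auto-commit; committed b=18)
Op 2: BEGIN: in_txn=True, pending={}
Op 3: COMMIT: merged [] into committed; committed now {a=18, b=18, c=6, e=5}
Op 4: UPDATE e=22 (auto-commit; committed e=22)
Op 5: UPDATE c=22 (auto-commit; committed c=22)
Op 6: UPDATE c=1 (auto-commit; committed c=1)
Op 7: BEGIN: in_txn=True, pending={}
Op 8: UPDATE e=7 (pending; pending now {e=7})
Op 9: UPDATE e=11 (pending; pending now {e=11})
Op 10: UPDATE a=2 (pending; pending now {a=2, e=11})
Op 11: UPDATE e=25 (pending; pending now {a=2, e=25})
Op 12: UPDATE e=12 (pending; pending now {a=2, e=12})
Final committed: {a=18, b=18, c=1, e=22}

Answer: 18 18 1 22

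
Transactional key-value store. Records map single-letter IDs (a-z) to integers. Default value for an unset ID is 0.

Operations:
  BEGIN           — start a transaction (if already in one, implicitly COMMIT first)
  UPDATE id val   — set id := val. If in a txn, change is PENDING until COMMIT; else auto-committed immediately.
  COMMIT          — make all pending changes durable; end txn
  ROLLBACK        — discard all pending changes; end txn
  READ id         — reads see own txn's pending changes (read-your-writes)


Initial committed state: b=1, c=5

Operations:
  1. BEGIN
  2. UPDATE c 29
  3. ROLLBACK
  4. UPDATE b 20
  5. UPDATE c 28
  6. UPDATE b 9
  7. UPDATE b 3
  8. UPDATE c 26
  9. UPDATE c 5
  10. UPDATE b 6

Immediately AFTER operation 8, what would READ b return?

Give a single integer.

Initial committed: {b=1, c=5}
Op 1: BEGIN: in_txn=True, pending={}
Op 2: UPDATE c=29 (pending; pending now {c=29})
Op 3: ROLLBACK: discarded pending ['c']; in_txn=False
Op 4: UPDATE b=20 (auto-commit; committed b=20)
Op 5: UPDATE c=28 (auto-commit; committed c=28)
Op 6: UPDATE b=9 (auto-commit; committed b=9)
Op 7: UPDATE b=3 (auto-commit; committed b=3)
Op 8: UPDATE c=26 (auto-commit; committed c=26)
After op 8: visible(b) = 3 (pending={}, committed={b=3, c=26})

Answer: 3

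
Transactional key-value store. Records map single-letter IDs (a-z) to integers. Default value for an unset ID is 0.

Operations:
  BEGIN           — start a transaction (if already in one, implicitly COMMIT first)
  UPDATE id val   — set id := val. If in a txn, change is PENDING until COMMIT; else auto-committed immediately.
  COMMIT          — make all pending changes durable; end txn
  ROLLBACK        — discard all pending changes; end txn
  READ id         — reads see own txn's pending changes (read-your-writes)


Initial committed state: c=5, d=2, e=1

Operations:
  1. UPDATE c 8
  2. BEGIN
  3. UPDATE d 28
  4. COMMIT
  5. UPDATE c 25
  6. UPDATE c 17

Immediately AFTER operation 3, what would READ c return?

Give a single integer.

Initial committed: {c=5, d=2, e=1}
Op 1: UPDATE c=8 (auto-commit; committed c=8)
Op 2: BEGIN: in_txn=True, pending={}
Op 3: UPDATE d=28 (pending; pending now {d=28})
After op 3: visible(c) = 8 (pending={d=28}, committed={c=8, d=2, e=1})

Answer: 8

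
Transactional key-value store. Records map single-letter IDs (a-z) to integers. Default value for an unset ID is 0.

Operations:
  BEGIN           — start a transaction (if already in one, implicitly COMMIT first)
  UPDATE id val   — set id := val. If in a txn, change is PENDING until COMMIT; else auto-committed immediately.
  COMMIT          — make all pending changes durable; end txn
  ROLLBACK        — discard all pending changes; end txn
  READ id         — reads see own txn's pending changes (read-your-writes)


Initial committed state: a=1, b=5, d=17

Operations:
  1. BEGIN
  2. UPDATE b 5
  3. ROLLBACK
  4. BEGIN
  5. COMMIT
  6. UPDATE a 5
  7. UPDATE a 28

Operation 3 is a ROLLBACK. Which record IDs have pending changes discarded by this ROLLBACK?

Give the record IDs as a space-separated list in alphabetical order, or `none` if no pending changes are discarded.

Answer: b

Derivation:
Initial committed: {a=1, b=5, d=17}
Op 1: BEGIN: in_txn=True, pending={}
Op 2: UPDATE b=5 (pending; pending now {b=5})
Op 3: ROLLBACK: discarded pending ['b']; in_txn=False
Op 4: BEGIN: in_txn=True, pending={}
Op 5: COMMIT: merged [] into committed; committed now {a=1, b=5, d=17}
Op 6: UPDATE a=5 (auto-commit; committed a=5)
Op 7: UPDATE a=28 (auto-commit; committed a=28)
ROLLBACK at op 3 discards: ['b']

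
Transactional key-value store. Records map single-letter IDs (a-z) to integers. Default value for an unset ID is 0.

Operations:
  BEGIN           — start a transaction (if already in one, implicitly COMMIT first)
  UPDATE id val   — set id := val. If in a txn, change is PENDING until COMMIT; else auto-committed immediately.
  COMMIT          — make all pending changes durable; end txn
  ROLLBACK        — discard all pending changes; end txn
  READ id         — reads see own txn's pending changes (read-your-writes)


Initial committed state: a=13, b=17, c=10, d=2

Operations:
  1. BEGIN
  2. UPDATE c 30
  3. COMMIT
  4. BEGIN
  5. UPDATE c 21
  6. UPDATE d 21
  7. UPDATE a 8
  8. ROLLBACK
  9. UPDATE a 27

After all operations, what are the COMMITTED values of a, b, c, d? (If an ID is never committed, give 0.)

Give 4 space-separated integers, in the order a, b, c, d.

Initial committed: {a=13, b=17, c=10, d=2}
Op 1: BEGIN: in_txn=True, pending={}
Op 2: UPDATE c=30 (pending; pending now {c=30})
Op 3: COMMIT: merged ['c'] into committed; committed now {a=13, b=17, c=30, d=2}
Op 4: BEGIN: in_txn=True, pending={}
Op 5: UPDATE c=21 (pending; pending now {c=21})
Op 6: UPDATE d=21 (pending; pending now {c=21, d=21})
Op 7: UPDATE a=8 (pending; pending now {a=8, c=21, d=21})
Op 8: ROLLBACK: discarded pending ['a', 'c', 'd']; in_txn=False
Op 9: UPDATE a=27 (auto-commit; committed a=27)
Final committed: {a=27, b=17, c=30, d=2}

Answer: 27 17 30 2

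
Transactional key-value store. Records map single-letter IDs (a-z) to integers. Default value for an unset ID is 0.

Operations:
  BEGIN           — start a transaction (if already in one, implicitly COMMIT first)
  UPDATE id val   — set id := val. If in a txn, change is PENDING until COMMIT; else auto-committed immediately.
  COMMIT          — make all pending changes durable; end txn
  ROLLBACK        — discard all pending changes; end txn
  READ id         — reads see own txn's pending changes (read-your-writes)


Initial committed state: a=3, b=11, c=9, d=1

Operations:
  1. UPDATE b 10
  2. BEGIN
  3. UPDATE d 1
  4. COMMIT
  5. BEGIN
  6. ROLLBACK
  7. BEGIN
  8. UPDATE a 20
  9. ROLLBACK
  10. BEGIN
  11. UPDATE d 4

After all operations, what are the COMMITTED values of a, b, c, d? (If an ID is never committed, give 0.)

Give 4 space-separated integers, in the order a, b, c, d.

Answer: 3 10 9 1

Derivation:
Initial committed: {a=3, b=11, c=9, d=1}
Op 1: UPDATE b=10 (auto-commit; committed b=10)
Op 2: BEGIN: in_txn=True, pending={}
Op 3: UPDATE d=1 (pending; pending now {d=1})
Op 4: COMMIT: merged ['d'] into committed; committed now {a=3, b=10, c=9, d=1}
Op 5: BEGIN: in_txn=True, pending={}
Op 6: ROLLBACK: discarded pending []; in_txn=False
Op 7: BEGIN: in_txn=True, pending={}
Op 8: UPDATE a=20 (pending; pending now {a=20})
Op 9: ROLLBACK: discarded pending ['a']; in_txn=False
Op 10: BEGIN: in_txn=True, pending={}
Op 11: UPDATE d=4 (pending; pending now {d=4})
Final committed: {a=3, b=10, c=9, d=1}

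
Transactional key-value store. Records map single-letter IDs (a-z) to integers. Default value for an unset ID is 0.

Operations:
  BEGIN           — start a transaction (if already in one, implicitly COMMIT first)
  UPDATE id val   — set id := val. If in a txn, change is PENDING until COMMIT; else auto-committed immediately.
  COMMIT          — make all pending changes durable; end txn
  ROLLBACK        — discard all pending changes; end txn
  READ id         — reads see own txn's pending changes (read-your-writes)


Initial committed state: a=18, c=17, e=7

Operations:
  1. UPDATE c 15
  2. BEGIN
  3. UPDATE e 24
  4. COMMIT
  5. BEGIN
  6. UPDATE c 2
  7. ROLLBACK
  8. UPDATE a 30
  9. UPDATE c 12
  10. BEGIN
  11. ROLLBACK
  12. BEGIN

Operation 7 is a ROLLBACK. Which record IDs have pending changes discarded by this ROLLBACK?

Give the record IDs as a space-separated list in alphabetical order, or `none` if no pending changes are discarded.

Answer: c

Derivation:
Initial committed: {a=18, c=17, e=7}
Op 1: UPDATE c=15 (auto-commit; committed c=15)
Op 2: BEGIN: in_txn=True, pending={}
Op 3: UPDATE e=24 (pending; pending now {e=24})
Op 4: COMMIT: merged ['e'] into committed; committed now {a=18, c=15, e=24}
Op 5: BEGIN: in_txn=True, pending={}
Op 6: UPDATE c=2 (pending; pending now {c=2})
Op 7: ROLLBACK: discarded pending ['c']; in_txn=False
Op 8: UPDATE a=30 (auto-commit; committed a=30)
Op 9: UPDATE c=12 (auto-commit; committed c=12)
Op 10: BEGIN: in_txn=True, pending={}
Op 11: ROLLBACK: discarded pending []; in_txn=False
Op 12: BEGIN: in_txn=True, pending={}
ROLLBACK at op 7 discards: ['c']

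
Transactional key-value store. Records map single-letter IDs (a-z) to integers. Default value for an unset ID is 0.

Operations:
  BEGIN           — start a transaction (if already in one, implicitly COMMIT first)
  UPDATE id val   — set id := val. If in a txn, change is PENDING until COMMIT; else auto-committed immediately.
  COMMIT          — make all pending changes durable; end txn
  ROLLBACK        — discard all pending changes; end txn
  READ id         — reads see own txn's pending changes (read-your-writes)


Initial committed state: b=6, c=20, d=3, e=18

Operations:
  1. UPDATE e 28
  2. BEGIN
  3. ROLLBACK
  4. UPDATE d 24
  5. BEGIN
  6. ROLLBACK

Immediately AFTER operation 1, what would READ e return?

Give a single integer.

Answer: 28

Derivation:
Initial committed: {b=6, c=20, d=3, e=18}
Op 1: UPDATE e=28 (auto-commit; committed e=28)
After op 1: visible(e) = 28 (pending={}, committed={b=6, c=20, d=3, e=28})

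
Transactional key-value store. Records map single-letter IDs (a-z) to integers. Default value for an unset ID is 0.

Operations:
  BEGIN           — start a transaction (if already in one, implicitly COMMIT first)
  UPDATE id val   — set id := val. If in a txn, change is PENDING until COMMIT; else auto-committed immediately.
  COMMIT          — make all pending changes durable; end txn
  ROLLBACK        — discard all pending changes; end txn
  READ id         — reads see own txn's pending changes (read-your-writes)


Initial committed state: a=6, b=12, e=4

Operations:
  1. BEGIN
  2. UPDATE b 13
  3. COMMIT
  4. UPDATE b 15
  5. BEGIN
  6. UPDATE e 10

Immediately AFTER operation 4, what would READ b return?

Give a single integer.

Answer: 15

Derivation:
Initial committed: {a=6, b=12, e=4}
Op 1: BEGIN: in_txn=True, pending={}
Op 2: UPDATE b=13 (pending; pending now {b=13})
Op 3: COMMIT: merged ['b'] into committed; committed now {a=6, b=13, e=4}
Op 4: UPDATE b=15 (auto-commit; committed b=15)
After op 4: visible(b) = 15 (pending={}, committed={a=6, b=15, e=4})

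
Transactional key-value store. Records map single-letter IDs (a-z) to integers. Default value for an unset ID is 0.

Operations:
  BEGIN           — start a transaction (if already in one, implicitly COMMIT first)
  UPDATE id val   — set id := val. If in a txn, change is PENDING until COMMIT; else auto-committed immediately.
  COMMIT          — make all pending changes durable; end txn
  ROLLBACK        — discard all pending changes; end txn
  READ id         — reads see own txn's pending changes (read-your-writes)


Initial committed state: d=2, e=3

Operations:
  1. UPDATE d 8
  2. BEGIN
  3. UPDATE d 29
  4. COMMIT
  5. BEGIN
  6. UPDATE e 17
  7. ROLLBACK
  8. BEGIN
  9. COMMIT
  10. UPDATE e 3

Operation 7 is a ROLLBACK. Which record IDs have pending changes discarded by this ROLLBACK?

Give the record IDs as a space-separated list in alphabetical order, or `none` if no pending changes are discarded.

Answer: e

Derivation:
Initial committed: {d=2, e=3}
Op 1: UPDATE d=8 (auto-commit; committed d=8)
Op 2: BEGIN: in_txn=True, pending={}
Op 3: UPDATE d=29 (pending; pending now {d=29})
Op 4: COMMIT: merged ['d'] into committed; committed now {d=29, e=3}
Op 5: BEGIN: in_txn=True, pending={}
Op 6: UPDATE e=17 (pending; pending now {e=17})
Op 7: ROLLBACK: discarded pending ['e']; in_txn=False
Op 8: BEGIN: in_txn=True, pending={}
Op 9: COMMIT: merged [] into committed; committed now {d=29, e=3}
Op 10: UPDATE e=3 (auto-commit; committed e=3)
ROLLBACK at op 7 discards: ['e']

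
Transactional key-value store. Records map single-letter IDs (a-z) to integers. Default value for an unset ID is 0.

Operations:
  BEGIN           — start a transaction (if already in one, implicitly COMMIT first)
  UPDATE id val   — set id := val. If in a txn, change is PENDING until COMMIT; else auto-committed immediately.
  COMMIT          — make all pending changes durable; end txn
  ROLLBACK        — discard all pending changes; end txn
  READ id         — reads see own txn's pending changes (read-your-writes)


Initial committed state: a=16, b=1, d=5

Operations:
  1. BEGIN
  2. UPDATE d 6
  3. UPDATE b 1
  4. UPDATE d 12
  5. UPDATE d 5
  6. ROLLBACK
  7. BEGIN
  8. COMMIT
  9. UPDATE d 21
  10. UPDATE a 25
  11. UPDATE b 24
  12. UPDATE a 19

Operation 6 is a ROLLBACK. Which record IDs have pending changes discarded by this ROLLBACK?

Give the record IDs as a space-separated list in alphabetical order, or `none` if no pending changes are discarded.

Initial committed: {a=16, b=1, d=5}
Op 1: BEGIN: in_txn=True, pending={}
Op 2: UPDATE d=6 (pending; pending now {d=6})
Op 3: UPDATE b=1 (pending; pending now {b=1, d=6})
Op 4: UPDATE d=12 (pending; pending now {b=1, d=12})
Op 5: UPDATE d=5 (pending; pending now {b=1, d=5})
Op 6: ROLLBACK: discarded pending ['b', 'd']; in_txn=False
Op 7: BEGIN: in_txn=True, pending={}
Op 8: COMMIT: merged [] into committed; committed now {a=16, b=1, d=5}
Op 9: UPDATE d=21 (auto-commit; committed d=21)
Op 10: UPDATE a=25 (auto-commit; committed a=25)
Op 11: UPDATE b=24 (auto-commit; committed b=24)
Op 12: UPDATE a=19 (auto-commit; committed a=19)
ROLLBACK at op 6 discards: ['b', 'd']

Answer: b d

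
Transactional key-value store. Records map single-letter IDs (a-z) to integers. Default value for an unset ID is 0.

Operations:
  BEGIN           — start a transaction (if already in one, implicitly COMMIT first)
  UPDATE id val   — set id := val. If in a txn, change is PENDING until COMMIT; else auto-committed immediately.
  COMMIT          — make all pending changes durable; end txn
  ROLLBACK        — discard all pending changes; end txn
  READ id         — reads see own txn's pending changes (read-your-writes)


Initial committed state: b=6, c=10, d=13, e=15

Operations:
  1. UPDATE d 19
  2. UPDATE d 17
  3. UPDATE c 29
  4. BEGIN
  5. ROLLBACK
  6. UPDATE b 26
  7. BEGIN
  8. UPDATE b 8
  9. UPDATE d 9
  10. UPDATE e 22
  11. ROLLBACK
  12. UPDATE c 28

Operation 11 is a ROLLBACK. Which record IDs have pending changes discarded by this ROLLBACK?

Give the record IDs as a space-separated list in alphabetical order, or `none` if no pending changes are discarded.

Initial committed: {b=6, c=10, d=13, e=15}
Op 1: UPDATE d=19 (auto-commit; committed d=19)
Op 2: UPDATE d=17 (auto-commit; committed d=17)
Op 3: UPDATE c=29 (auto-commit; committed c=29)
Op 4: BEGIN: in_txn=True, pending={}
Op 5: ROLLBACK: discarded pending []; in_txn=False
Op 6: UPDATE b=26 (auto-commit; committed b=26)
Op 7: BEGIN: in_txn=True, pending={}
Op 8: UPDATE b=8 (pending; pending now {b=8})
Op 9: UPDATE d=9 (pending; pending now {b=8, d=9})
Op 10: UPDATE e=22 (pending; pending now {b=8, d=9, e=22})
Op 11: ROLLBACK: discarded pending ['b', 'd', 'e']; in_txn=False
Op 12: UPDATE c=28 (auto-commit; committed c=28)
ROLLBACK at op 11 discards: ['b', 'd', 'e']

Answer: b d e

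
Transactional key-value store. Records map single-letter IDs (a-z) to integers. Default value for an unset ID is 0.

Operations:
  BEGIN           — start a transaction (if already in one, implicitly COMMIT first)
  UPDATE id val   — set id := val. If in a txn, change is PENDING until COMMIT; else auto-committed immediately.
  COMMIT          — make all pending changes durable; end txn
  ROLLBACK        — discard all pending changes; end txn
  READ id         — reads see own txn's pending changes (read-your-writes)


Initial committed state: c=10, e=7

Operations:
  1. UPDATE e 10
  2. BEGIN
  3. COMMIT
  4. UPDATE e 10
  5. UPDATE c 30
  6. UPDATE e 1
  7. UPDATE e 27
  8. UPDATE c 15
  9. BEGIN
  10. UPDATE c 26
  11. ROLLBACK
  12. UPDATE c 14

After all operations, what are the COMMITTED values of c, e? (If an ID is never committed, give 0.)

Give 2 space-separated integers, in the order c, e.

Answer: 14 27

Derivation:
Initial committed: {c=10, e=7}
Op 1: UPDATE e=10 (auto-commit; committed e=10)
Op 2: BEGIN: in_txn=True, pending={}
Op 3: COMMIT: merged [] into committed; committed now {c=10, e=10}
Op 4: UPDATE e=10 (auto-commit; committed e=10)
Op 5: UPDATE c=30 (auto-commit; committed c=30)
Op 6: UPDATE e=1 (auto-commit; committed e=1)
Op 7: UPDATE e=27 (auto-commit; committed e=27)
Op 8: UPDATE c=15 (auto-commit; committed c=15)
Op 9: BEGIN: in_txn=True, pending={}
Op 10: UPDATE c=26 (pending; pending now {c=26})
Op 11: ROLLBACK: discarded pending ['c']; in_txn=False
Op 12: UPDATE c=14 (auto-commit; committed c=14)
Final committed: {c=14, e=27}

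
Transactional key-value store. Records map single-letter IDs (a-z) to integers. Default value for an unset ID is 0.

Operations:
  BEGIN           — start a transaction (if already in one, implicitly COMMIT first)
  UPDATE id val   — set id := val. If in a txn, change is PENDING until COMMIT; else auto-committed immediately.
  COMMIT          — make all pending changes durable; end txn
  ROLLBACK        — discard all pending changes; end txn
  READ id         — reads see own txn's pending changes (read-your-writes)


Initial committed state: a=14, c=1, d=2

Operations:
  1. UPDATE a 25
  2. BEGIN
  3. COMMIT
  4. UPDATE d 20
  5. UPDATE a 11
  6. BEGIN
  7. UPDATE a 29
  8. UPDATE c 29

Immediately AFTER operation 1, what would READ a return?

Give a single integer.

Answer: 25

Derivation:
Initial committed: {a=14, c=1, d=2}
Op 1: UPDATE a=25 (auto-commit; committed a=25)
After op 1: visible(a) = 25 (pending={}, committed={a=25, c=1, d=2})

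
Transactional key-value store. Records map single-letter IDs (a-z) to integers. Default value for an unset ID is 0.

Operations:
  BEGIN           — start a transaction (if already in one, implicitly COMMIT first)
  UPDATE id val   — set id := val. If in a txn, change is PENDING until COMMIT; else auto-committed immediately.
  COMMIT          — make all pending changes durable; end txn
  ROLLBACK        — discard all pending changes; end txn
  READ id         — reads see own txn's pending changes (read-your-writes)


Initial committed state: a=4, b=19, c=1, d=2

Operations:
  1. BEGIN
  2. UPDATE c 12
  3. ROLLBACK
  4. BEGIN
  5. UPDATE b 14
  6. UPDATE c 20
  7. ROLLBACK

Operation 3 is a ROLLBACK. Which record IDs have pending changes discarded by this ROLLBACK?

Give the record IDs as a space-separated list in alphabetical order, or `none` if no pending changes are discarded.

Initial committed: {a=4, b=19, c=1, d=2}
Op 1: BEGIN: in_txn=True, pending={}
Op 2: UPDATE c=12 (pending; pending now {c=12})
Op 3: ROLLBACK: discarded pending ['c']; in_txn=False
Op 4: BEGIN: in_txn=True, pending={}
Op 5: UPDATE b=14 (pending; pending now {b=14})
Op 6: UPDATE c=20 (pending; pending now {b=14, c=20})
Op 7: ROLLBACK: discarded pending ['b', 'c']; in_txn=False
ROLLBACK at op 3 discards: ['c']

Answer: c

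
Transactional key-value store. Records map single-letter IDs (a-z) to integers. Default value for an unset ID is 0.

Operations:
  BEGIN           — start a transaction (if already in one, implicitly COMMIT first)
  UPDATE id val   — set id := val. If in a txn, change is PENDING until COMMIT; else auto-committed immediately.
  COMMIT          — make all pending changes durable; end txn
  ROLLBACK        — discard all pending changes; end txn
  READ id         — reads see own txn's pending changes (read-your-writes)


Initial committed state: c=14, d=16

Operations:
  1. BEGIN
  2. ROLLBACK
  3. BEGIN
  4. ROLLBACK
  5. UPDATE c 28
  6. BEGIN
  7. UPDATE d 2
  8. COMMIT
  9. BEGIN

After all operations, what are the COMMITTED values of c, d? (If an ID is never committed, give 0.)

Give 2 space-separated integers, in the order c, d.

Answer: 28 2

Derivation:
Initial committed: {c=14, d=16}
Op 1: BEGIN: in_txn=True, pending={}
Op 2: ROLLBACK: discarded pending []; in_txn=False
Op 3: BEGIN: in_txn=True, pending={}
Op 4: ROLLBACK: discarded pending []; in_txn=False
Op 5: UPDATE c=28 (auto-commit; committed c=28)
Op 6: BEGIN: in_txn=True, pending={}
Op 7: UPDATE d=2 (pending; pending now {d=2})
Op 8: COMMIT: merged ['d'] into committed; committed now {c=28, d=2}
Op 9: BEGIN: in_txn=True, pending={}
Final committed: {c=28, d=2}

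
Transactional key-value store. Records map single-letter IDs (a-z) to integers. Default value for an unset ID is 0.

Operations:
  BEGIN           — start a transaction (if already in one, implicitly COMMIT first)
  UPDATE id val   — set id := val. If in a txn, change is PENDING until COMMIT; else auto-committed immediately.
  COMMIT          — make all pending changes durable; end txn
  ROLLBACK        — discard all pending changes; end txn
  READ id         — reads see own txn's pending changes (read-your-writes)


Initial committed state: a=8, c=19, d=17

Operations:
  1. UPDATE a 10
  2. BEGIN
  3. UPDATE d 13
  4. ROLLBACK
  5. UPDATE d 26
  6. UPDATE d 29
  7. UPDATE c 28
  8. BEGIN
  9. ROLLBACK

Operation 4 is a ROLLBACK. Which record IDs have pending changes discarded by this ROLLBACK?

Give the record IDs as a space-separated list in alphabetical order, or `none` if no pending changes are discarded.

Initial committed: {a=8, c=19, d=17}
Op 1: UPDATE a=10 (auto-commit; committed a=10)
Op 2: BEGIN: in_txn=True, pending={}
Op 3: UPDATE d=13 (pending; pending now {d=13})
Op 4: ROLLBACK: discarded pending ['d']; in_txn=False
Op 5: UPDATE d=26 (auto-commit; committed d=26)
Op 6: UPDATE d=29 (auto-commit; committed d=29)
Op 7: UPDATE c=28 (auto-commit; committed c=28)
Op 8: BEGIN: in_txn=True, pending={}
Op 9: ROLLBACK: discarded pending []; in_txn=False
ROLLBACK at op 4 discards: ['d']

Answer: d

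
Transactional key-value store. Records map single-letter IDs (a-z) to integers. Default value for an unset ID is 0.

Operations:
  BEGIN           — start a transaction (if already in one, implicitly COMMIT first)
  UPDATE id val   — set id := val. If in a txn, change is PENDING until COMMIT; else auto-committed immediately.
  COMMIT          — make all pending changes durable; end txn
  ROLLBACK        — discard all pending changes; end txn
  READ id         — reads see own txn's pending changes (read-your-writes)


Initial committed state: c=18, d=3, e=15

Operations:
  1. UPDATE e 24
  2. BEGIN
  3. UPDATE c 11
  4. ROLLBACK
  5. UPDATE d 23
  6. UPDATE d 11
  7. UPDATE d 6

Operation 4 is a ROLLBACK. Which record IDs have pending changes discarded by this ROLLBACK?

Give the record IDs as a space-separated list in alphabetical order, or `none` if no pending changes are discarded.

Initial committed: {c=18, d=3, e=15}
Op 1: UPDATE e=24 (auto-commit; committed e=24)
Op 2: BEGIN: in_txn=True, pending={}
Op 3: UPDATE c=11 (pending; pending now {c=11})
Op 4: ROLLBACK: discarded pending ['c']; in_txn=False
Op 5: UPDATE d=23 (auto-commit; committed d=23)
Op 6: UPDATE d=11 (auto-commit; committed d=11)
Op 7: UPDATE d=6 (auto-commit; committed d=6)
ROLLBACK at op 4 discards: ['c']

Answer: c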